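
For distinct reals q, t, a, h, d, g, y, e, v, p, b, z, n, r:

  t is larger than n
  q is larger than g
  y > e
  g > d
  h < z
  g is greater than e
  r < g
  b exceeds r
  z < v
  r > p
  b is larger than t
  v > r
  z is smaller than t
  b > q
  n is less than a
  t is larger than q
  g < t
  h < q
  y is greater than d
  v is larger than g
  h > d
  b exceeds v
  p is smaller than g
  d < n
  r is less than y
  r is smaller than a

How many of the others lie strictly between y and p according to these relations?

1

Chaining upward from p reaches: r, g, q, t, v, b, a.
Chaining downward from y reaches: d, e, r.
Strictly between p and y are those in both lists: r — 1 element.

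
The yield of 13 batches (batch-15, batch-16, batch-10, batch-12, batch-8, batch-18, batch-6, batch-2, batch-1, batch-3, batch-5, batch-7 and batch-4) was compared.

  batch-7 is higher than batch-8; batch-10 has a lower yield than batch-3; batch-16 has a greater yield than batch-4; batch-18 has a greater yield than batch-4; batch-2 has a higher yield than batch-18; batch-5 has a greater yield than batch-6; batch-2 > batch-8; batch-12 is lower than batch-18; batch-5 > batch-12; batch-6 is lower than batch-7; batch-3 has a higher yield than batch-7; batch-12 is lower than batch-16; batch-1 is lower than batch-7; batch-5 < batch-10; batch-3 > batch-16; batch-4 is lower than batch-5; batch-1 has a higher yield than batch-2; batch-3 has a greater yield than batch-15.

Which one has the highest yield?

batch-4 is not greatest since batch-4 < batch-16; batch-6 is not greatest since batch-6 < batch-5; batch-12 is not greatest since batch-12 < batch-16; batch-5 is not greatest since batch-5 < batch-10; batch-16 is not greatest since batch-16 < batch-3; batch-18 is not greatest since batch-18 < batch-2; batch-8 is not greatest since batch-8 < batch-7; batch-10 is not greatest since batch-10 < batch-3; batch-2 is not greatest since batch-2 < batch-1; batch-1 is not greatest since batch-1 < batch-7; batch-15 is not greatest since batch-15 < batch-3; batch-7 is not greatest since batch-7 < batch-3.
Only batch-3 has nothing above it, so batch-3 is the highest yield.

batch-3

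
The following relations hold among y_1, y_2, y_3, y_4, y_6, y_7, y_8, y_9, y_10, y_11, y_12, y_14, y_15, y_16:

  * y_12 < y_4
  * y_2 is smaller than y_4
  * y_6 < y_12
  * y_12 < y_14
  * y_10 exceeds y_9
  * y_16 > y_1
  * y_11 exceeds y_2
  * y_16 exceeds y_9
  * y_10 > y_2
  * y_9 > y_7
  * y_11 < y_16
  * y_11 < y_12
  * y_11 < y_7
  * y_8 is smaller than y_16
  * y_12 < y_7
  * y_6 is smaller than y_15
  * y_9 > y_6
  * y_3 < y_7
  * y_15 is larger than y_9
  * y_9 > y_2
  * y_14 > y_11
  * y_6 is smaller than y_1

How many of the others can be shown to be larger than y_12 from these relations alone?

7

From y_12 the given relations immediately reach y_7, y_4, y_14.
From those, y_9 — 4 in total.
From those, y_10, y_16, y_15 — 7 in total.
Nothing else is reachable above y_12; 7 in all.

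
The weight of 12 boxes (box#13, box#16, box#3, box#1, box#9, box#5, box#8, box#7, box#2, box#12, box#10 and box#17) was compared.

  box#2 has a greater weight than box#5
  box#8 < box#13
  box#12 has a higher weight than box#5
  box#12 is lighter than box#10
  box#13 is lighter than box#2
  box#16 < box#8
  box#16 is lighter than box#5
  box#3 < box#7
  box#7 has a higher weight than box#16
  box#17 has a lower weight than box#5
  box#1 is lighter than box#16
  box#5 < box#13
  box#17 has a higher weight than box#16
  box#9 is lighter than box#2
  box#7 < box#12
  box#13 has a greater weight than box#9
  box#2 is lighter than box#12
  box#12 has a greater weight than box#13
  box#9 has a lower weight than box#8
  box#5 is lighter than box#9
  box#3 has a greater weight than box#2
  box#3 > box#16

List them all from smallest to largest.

box#1 < box#16 < box#17 < box#5 < box#9 < box#8 < box#13 < box#2 < box#3 < box#7 < box#12 < box#10

The consecutive links are each given: box#1 < box#16; box#16 < box#17; box#17 < box#5; box#5 < box#9; box#9 < box#8; box#8 < box#13; box#13 < box#2; box#2 < box#3; box#3 < box#7; box#7 < box#12; box#12 < box#10.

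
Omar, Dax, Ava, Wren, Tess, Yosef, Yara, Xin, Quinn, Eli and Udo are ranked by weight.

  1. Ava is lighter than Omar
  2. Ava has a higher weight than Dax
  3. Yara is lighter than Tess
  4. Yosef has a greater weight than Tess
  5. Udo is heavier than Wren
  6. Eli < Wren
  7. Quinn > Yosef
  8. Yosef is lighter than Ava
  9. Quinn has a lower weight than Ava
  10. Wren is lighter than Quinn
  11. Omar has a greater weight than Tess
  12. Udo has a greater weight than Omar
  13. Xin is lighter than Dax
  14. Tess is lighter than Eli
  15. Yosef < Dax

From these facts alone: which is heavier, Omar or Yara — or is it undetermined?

Omar

Yara < Tess and Tess < Eli give Yara < Eli.
With Eli < Wren: Yara < Tess < Eli < Wren.
With Wren < Quinn: Yara < Tess < Eli < Wren < Quinn.
With Quinn < Ava: Yara < Tess < Eli < Wren < Quinn < Ava.
Then Ava < Omar extends the chain to Omar.
So Omar is heavier.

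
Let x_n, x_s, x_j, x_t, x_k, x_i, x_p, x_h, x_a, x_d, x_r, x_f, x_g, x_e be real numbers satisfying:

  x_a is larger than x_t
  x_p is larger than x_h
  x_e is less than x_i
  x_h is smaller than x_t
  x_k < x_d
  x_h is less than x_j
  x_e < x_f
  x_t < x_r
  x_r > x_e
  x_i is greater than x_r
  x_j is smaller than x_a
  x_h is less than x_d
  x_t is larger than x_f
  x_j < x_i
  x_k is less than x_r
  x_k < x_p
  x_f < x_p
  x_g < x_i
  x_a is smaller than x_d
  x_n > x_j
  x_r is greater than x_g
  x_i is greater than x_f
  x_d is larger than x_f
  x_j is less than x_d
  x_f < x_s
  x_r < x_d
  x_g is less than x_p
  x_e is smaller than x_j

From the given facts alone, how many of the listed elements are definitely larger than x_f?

7

From x_f the given relations immediately reach x_t, x_s, x_p, x_i, x_d.
From those, x_r, x_a — 7 in total.
No other element is forced above x_f by the given relations, so the count is 7.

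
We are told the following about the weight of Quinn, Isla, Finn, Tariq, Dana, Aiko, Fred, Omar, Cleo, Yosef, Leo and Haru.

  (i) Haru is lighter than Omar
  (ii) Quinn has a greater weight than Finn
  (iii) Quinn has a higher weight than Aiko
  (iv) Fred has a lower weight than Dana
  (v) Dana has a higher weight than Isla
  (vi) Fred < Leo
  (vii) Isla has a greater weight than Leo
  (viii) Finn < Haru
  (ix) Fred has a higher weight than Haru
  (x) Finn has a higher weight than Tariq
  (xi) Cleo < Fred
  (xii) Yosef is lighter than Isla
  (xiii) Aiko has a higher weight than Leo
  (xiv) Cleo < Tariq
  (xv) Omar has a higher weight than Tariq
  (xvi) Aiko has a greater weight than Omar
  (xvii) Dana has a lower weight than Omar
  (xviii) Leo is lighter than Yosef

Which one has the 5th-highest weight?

Isla

Piecing the relations together gives one ordering: Cleo < Tariq < Finn < Haru < Fred < Leo < Yosef < Isla < Dana < Omar < Aiko < Quinn.
The 5th largest is Isla.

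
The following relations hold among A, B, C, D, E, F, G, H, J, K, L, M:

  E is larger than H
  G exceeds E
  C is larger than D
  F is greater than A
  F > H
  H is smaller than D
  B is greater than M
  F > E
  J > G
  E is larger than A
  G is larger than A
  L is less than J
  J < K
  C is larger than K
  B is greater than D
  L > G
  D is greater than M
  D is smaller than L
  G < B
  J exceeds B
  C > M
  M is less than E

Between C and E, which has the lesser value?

Following the relations from E: E < G < B < J < K < C.
So E < C; E is the smaller of the two.

E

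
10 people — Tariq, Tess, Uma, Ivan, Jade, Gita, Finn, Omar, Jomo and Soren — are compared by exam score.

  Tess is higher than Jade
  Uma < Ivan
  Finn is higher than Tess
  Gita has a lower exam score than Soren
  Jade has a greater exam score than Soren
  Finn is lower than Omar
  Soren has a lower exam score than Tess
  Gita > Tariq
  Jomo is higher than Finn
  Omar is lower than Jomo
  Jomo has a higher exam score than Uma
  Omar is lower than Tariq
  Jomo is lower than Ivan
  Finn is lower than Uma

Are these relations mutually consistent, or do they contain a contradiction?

inconsistent

Chaining the given relations yields Omar < Tariq < Gita < Soren < Jade < Tess < Finn, so Omar < Finn. But one relation states Finn < Omar. These cannot both hold.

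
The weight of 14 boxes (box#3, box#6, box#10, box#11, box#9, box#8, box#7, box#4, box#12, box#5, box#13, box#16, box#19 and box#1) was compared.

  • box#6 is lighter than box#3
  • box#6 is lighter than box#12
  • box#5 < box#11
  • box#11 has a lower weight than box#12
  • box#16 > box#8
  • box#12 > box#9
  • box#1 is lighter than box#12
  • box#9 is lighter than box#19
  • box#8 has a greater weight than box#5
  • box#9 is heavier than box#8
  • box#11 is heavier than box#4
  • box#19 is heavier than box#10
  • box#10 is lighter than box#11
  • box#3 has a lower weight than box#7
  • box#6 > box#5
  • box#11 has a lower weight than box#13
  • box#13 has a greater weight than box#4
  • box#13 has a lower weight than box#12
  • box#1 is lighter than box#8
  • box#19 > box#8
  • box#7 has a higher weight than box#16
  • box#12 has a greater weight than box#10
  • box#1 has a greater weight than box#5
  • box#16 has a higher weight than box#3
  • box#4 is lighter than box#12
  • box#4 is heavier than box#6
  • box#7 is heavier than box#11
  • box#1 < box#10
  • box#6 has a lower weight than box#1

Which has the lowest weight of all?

box#5

Chaining upward from box#5: directly above it, box#6, box#1, box#8, box#11; then box#4, box#10, box#9, box#3, box#13, box#12, box#16, box#19, box#7.
That covers every other element, and nothing is given below box#5, so box#5 is the lowest weight.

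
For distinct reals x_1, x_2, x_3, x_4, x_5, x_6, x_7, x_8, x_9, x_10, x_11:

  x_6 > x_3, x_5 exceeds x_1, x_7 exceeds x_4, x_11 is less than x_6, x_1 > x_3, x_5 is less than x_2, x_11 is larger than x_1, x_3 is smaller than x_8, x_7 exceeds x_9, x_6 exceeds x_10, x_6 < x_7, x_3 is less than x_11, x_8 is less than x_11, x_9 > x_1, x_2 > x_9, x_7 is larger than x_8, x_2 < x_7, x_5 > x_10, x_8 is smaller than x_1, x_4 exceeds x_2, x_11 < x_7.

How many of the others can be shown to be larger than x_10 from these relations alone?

5

Directly above x_10: x_5, x_6.
One step further: x_2, x_7 (4 so far).
One step further: x_4 (5 so far).
No other element is forced above x_10 by the given relations, so the count is 5.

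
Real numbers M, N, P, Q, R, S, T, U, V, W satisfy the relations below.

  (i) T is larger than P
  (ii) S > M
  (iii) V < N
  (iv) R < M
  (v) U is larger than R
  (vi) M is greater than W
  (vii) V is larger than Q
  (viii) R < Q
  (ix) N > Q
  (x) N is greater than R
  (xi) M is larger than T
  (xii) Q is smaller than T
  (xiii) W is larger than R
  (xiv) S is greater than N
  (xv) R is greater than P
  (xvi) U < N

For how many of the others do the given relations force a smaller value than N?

5

The elements the relations force below N are P, R, Q, V, U — no chain reaches any other.
That is 5.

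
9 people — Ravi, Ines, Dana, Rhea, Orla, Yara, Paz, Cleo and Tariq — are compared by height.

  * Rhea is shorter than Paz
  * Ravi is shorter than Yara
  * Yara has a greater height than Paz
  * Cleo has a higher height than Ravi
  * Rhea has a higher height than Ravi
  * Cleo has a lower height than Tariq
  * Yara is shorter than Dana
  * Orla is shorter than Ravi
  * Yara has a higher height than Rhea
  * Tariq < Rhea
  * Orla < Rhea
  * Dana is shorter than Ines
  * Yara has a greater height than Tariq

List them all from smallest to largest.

Orla < Ravi < Cleo < Tariq < Rhea < Paz < Yara < Dana < Ines

The consecutive links are each given: Orla < Ravi; Ravi < Cleo; Cleo < Tariq; Tariq < Rhea; Rhea < Paz; Paz < Yara; Yara < Dana; Dana < Ines.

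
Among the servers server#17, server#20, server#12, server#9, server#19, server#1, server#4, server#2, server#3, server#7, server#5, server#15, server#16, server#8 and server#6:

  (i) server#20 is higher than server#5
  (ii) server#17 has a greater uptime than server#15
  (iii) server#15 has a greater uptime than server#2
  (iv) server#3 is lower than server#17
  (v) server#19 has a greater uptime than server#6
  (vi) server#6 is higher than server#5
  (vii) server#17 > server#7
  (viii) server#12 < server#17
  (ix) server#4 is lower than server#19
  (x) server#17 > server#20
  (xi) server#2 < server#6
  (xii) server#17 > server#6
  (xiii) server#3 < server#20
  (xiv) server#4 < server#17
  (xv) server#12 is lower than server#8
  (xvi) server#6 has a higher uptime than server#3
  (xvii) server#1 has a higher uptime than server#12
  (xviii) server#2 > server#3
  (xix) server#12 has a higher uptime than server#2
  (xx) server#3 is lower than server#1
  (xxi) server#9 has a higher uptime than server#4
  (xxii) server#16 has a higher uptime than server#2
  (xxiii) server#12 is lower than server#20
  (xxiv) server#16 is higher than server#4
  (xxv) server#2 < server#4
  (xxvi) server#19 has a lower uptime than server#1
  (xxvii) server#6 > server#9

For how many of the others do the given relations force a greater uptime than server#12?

4

From server#12 the given relations immediately reach server#20, server#17, server#8, server#1.
Nothing else is reachable above server#12; 4 in all.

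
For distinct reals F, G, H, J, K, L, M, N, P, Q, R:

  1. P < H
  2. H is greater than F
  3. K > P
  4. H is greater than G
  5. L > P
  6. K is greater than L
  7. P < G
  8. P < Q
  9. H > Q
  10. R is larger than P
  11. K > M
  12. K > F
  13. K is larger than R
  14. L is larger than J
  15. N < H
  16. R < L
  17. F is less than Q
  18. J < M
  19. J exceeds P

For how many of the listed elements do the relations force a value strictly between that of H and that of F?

1

Chaining upward from F reaches: Q, K.
Chaining downward from H reaches: P, G, Q, N.
Strictly between F and H are those in both lists: Q — 1 element.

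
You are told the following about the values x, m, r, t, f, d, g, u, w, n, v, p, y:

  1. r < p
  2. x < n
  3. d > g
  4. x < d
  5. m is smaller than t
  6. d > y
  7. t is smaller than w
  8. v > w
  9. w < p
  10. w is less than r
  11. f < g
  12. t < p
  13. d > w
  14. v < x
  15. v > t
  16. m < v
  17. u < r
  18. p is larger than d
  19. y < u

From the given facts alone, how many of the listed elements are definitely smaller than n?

The elements the relations force below n are m, t, w, v, x — no chain reaches any other.
That is 5.

5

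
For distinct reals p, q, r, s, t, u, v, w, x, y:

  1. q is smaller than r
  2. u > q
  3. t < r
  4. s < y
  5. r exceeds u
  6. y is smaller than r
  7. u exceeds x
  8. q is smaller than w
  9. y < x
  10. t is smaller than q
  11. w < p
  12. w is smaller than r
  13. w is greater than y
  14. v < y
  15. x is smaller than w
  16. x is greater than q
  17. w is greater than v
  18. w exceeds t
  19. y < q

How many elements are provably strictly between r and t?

The relations place t below r. An element lies strictly between them when it is forced above t and also forced below r.
Above t: {q, x, u, w, p}. Below r: {s, v, y, q, x, u, w}.
Intersection: {q, x, u, w} — 4.

4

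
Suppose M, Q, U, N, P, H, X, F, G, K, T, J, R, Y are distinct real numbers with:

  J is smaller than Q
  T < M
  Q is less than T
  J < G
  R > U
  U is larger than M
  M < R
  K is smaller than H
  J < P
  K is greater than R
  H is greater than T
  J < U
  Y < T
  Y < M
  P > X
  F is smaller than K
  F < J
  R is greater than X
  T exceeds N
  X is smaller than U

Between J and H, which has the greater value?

Following the relations from J: J < Q < T < M < U < R < K < H.
So J < H; H is the larger of the two.

H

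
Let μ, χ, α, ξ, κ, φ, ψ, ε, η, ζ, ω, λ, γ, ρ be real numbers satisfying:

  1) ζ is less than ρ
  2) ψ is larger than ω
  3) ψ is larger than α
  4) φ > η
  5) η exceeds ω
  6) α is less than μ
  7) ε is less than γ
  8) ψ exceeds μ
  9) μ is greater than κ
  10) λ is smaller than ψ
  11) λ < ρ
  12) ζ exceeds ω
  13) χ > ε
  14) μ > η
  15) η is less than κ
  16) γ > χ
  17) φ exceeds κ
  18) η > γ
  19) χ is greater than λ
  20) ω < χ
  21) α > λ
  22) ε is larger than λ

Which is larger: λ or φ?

φ

The relevant relations are λ < ε; ε < χ; χ < γ; γ < η; η < φ.
Chaining these gives λ < ε < χ < γ < η < φ.
So λ < φ; φ is the larger of the two.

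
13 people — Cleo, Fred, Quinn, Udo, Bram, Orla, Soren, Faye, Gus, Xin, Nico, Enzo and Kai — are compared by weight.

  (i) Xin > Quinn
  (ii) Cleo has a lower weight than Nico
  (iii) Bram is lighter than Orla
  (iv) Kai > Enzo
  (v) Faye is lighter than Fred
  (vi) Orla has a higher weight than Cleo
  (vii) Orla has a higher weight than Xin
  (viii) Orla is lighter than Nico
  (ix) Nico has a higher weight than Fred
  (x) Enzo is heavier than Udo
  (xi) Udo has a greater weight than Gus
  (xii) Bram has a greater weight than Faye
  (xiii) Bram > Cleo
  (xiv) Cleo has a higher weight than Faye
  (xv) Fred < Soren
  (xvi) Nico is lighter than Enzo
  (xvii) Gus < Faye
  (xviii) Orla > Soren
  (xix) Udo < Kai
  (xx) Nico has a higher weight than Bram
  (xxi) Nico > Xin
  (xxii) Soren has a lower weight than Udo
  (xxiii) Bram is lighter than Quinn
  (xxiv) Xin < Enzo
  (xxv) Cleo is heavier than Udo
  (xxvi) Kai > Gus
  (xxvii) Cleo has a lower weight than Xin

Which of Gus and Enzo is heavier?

Link the given pairs in sequence: Gus < Faye; Faye < Fred; Fred < Soren; Soren < Udo; Udo < Cleo; Cleo < Bram; Bram < Quinn; Quinn < Xin; Xin < Orla; Orla < Nico; Nico < Enzo.
Chaining these gives Gus < Faye < Fred < Soren < Udo < Cleo < Bram < Quinn < Xin < Orla < Nico < Enzo.
So Gus < Enzo; Enzo is the heavier of the two.

Enzo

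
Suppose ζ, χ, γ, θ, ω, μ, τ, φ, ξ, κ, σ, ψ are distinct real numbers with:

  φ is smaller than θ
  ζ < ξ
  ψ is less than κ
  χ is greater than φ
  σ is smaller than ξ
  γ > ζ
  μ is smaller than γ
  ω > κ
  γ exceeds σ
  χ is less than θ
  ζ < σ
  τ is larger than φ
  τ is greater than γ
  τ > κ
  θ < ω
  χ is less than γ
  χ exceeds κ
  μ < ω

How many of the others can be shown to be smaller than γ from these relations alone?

From γ the given relations immediately reach ζ, μ, σ, χ.
From those, φ, κ — 6 in total.
From those, ψ — 7 in total.
Nothing else is reachable below γ; 7 in all.

7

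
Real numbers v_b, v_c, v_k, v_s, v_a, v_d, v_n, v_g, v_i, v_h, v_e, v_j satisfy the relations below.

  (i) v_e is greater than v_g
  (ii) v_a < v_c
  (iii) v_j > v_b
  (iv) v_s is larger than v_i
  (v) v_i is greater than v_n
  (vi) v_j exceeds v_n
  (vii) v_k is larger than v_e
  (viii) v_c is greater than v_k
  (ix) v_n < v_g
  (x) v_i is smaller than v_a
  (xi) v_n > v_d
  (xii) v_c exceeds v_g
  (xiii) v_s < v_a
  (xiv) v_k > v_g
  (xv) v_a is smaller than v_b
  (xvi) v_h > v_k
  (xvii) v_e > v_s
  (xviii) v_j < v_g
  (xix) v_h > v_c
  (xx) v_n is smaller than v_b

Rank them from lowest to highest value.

v_d < v_n < v_i < v_s < v_a < v_b < v_j < v_g < v_e < v_k < v_c < v_h

Each adjacent pair is fixed by a given relation: v_d < v_n; v_n < v_i; v_i < v_s; v_s < v_a; v_a < v_b; v_b < v_j; v_j < v_g; v_g < v_e; v_e < v_k; v_k < v_c; v_c < v_h. Chaining them end to end gives the full order.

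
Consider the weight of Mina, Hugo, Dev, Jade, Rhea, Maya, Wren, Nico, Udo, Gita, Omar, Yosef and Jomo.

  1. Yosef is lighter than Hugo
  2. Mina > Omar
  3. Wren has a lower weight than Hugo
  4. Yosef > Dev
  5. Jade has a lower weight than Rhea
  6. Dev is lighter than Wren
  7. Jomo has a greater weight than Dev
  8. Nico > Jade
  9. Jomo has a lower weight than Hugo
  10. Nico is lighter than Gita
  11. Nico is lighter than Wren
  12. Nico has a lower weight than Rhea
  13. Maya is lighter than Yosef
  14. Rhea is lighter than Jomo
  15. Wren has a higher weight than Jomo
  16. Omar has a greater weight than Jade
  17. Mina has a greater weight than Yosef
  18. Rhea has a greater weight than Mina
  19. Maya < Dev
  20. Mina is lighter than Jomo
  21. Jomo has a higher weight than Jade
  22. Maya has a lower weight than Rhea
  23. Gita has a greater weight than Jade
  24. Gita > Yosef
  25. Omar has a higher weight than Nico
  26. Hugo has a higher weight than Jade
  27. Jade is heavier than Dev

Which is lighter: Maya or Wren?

Following the relations from Maya: Maya < Dev < Jade < Nico < Omar < Mina < Rhea < Jomo < Wren.
So Maya < Wren; Maya is the lighter of the two.

Maya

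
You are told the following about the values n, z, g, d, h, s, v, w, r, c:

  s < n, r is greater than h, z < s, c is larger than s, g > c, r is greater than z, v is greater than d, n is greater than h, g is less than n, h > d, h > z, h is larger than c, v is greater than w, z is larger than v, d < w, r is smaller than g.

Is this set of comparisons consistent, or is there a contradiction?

consistent

Every relation is compatible with d < w < v < z < s < c < h < r < g < n; the set is consistent.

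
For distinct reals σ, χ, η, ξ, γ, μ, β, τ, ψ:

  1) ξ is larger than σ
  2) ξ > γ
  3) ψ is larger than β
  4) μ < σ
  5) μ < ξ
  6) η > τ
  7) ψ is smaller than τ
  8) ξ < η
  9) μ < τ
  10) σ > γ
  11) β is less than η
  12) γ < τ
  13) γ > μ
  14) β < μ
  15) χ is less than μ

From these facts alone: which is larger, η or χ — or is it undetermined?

η

χ < μ < γ < σ < ξ < η, by transitivity through μ, γ, σ, ξ.
So η is larger.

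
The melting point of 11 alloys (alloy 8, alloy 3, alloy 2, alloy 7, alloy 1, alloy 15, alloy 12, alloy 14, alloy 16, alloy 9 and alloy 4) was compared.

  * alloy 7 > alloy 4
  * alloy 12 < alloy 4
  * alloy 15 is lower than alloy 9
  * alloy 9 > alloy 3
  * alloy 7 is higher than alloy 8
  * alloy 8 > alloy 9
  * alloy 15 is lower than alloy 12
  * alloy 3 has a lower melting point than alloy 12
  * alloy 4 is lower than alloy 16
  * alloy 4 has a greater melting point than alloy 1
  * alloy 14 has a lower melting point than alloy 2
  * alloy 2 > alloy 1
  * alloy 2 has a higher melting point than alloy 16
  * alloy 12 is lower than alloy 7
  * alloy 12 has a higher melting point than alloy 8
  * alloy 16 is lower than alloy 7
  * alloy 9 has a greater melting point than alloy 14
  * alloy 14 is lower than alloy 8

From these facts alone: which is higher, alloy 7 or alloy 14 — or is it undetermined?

alloy 14 < alloy 9 < alloy 8 < alloy 12 < alloy 4 < alloy 16 < alloy 7, by transitivity through alloy 9, alloy 8, alloy 12, alloy 4, alloy 16.
So alloy 7 is higher.

alloy 7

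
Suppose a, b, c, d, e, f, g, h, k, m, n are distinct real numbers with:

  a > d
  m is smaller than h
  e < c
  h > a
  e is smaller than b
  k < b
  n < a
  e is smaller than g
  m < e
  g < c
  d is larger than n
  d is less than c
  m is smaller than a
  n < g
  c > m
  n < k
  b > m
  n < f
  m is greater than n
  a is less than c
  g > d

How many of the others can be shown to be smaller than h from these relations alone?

Directly below h: m, a.
One step further: n, d (4 so far).
Nothing else is reachable below h; 4 in all.

4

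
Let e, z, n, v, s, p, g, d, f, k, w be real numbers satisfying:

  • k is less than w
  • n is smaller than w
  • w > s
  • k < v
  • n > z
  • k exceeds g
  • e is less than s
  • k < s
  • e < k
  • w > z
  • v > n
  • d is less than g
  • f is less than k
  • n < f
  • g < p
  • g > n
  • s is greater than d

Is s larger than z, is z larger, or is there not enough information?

Chaining the given relations: z < n < f < k < s.
So s is larger.

s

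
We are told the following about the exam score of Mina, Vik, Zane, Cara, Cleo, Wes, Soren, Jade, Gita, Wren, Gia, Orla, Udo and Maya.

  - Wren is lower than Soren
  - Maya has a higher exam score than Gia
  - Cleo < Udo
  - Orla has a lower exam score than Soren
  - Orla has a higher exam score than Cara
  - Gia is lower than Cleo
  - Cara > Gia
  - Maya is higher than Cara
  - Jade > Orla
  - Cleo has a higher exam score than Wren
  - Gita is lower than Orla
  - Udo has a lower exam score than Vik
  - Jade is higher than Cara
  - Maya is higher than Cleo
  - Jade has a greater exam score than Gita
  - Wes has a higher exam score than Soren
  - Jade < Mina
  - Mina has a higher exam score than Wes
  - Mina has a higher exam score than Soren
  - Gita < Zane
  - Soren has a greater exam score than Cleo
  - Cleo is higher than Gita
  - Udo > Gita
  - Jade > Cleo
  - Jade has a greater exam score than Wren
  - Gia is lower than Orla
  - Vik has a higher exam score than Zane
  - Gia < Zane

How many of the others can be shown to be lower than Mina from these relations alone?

9

Directly below Mina: Soren, Wes, Jade.
One step further: Gita, Wren, Cara, Cleo, Orla (8 so far).
One step further: Gia (9 so far).
Nothing else is reachable below Mina; 9 in all.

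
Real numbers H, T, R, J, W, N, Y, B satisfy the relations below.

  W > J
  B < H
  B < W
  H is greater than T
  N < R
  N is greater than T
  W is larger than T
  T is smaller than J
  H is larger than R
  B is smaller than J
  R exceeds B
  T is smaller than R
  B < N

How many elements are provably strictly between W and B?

1

Chaining upward from B reaches: N, J, R, H.
Chaining downward from W reaches: T, J.
Strictly between B and W are those in both lists: J — 1 element.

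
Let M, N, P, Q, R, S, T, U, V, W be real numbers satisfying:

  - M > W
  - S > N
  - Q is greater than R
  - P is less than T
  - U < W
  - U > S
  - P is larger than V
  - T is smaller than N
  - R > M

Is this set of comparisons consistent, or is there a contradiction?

consistent

The single ordering V < P < T < N < S < U < W < M < R < Q satisfies every listed relation, so no contradiction arises.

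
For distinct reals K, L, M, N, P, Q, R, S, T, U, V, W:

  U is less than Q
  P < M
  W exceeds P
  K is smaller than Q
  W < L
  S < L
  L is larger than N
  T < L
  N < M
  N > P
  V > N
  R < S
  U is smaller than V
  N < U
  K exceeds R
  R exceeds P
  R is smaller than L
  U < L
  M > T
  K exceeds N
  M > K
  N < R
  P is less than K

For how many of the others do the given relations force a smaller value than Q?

The elements the relations force below Q are P, N, R, U, K — no chain reaches any other.
That is 5.

5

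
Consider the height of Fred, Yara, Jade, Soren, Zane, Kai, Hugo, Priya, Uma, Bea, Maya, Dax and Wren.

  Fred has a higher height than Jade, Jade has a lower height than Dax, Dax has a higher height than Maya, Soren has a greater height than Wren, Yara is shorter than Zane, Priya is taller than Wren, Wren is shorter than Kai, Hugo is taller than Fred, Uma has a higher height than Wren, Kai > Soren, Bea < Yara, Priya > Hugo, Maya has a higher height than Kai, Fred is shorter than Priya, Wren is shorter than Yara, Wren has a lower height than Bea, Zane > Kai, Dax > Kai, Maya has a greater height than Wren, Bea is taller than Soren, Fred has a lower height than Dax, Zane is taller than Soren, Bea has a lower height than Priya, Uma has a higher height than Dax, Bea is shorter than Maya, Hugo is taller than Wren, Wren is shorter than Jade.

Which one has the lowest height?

Chaining upward from Wren: directly above it, Soren, Jade, Bea, Kai, Maya, Yara, Hugo, Priya, Uma; then Fred, Zane, Dax.
That covers every other element, and nothing is given below Wren, so Wren is the lowest height.

Wren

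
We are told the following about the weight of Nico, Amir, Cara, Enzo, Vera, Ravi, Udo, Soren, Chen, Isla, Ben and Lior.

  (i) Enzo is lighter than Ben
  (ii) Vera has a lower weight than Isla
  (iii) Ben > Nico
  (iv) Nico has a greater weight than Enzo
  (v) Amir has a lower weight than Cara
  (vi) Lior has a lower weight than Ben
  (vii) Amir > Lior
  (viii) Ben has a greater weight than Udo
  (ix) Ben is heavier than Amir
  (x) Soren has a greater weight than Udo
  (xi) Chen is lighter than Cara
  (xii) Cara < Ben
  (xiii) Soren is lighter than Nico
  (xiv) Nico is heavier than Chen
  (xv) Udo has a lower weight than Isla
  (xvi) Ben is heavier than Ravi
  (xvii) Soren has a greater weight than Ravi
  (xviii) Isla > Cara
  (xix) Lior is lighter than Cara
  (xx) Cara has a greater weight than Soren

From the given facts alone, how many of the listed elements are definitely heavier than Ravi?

From Ravi the given relations immediately reach Soren, Ben.
From those, Cara, Nico — 4 in total.
From those, Isla — 5 in total.
Nothing else is reachable above Ravi; 5 in all.

5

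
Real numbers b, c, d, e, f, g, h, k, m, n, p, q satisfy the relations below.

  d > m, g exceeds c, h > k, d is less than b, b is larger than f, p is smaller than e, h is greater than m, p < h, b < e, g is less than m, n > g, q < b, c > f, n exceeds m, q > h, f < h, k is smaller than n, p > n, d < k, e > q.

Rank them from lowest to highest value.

The consecutive links are each given: f < c; c < g; g < m; m < d; d < k; k < n; n < p; p < h; h < q; q < b; b < e.

f < c < g < m < d < k < n < p < h < q < b < e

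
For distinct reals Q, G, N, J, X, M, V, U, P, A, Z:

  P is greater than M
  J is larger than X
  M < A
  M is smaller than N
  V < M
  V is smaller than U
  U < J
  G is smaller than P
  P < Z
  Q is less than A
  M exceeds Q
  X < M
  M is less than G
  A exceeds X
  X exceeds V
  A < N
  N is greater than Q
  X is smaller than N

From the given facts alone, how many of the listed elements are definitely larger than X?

7

From X the given relations immediately reach M, A, N, J.
From those, G, P — 6 in total.
From those, Z — 7 in total.
Nothing else is reachable above X; 7 in all.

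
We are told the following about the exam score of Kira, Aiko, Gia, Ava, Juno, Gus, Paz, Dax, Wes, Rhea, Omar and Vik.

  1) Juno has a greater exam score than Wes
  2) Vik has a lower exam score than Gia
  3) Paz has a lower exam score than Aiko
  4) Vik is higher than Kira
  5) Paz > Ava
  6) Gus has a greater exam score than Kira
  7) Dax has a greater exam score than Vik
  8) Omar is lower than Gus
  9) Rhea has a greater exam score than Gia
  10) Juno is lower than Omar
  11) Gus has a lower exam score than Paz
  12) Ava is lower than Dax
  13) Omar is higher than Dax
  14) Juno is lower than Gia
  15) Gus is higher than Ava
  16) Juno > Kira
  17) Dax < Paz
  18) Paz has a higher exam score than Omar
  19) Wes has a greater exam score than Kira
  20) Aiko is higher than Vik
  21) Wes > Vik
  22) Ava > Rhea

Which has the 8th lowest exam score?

The consecutive relations fix a unique order: Kira < Vik < Wes < Juno < Gia < Rhea < Ava < Dax < Omar < Gus < Paz < Aiko.
Counting 8 from the smallest end gives Dax.

Dax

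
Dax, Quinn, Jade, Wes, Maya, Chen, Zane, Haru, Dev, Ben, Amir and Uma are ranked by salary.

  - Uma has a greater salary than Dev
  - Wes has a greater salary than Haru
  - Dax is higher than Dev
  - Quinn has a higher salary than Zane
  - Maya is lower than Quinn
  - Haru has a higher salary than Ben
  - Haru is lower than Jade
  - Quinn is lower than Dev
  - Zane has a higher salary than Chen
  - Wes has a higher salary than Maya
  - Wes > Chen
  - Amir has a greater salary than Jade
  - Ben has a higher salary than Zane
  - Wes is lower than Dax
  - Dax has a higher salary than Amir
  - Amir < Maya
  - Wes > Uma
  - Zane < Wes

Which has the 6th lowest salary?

The consecutive relations fix a unique order: Chen < Zane < Ben < Haru < Jade < Amir < Maya < Quinn < Dev < Uma < Wes < Dax.
The 6th smallest is Amir.

Amir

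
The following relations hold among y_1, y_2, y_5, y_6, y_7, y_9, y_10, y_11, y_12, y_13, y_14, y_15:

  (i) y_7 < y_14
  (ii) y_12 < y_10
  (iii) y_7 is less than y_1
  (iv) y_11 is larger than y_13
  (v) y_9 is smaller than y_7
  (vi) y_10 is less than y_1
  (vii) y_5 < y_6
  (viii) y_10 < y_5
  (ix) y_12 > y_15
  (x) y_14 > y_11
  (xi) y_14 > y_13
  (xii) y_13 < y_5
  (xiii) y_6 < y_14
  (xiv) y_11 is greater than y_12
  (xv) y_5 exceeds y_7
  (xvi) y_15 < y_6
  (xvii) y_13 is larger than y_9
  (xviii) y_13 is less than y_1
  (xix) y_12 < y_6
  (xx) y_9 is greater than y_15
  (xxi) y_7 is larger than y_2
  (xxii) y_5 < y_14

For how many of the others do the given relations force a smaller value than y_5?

From y_5 the given relations immediately reach y_13, y_10, y_7.
From those, y_12, y_2, y_9 — 6 in total.
From those, y_15 — 7 in total.
No other element is forced below y_5 by the given relations, so the count is 7.

7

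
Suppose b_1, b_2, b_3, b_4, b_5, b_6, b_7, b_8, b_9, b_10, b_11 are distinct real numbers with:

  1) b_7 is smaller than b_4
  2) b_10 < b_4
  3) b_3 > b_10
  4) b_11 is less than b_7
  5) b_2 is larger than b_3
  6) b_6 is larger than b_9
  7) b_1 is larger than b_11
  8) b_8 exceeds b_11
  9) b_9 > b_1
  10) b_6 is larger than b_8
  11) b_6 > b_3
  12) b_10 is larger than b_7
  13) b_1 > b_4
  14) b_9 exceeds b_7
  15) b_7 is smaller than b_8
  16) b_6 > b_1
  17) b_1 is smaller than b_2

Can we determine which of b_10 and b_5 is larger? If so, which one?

Following every chain through b_10: above b_10 we get b_4, b_1, b_3, b_9, b_2, b_6; below b_10 we get b_11, b_7.
b_5 is not reached, and no chain runs the other way from b_5 to b_10.
So the given relations leave the order of b_10 and b_5 undetermined.

undetermined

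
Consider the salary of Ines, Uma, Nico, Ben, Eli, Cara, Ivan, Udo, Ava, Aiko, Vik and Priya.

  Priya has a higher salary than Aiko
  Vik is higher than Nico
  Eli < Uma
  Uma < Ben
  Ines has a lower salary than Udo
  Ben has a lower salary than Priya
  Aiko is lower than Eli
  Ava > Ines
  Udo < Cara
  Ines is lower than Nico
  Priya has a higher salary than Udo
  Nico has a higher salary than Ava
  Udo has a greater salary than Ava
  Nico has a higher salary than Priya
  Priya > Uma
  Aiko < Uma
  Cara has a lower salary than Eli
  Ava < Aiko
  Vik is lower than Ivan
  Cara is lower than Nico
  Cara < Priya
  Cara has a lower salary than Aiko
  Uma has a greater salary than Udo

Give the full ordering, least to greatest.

Nothing is placed below Ines, so it is least; from there Ines < Ava; Ava < Udo; Udo < Cara; Cara < Aiko; Aiko < Eli; Eli < Uma; Uma < Ben; Ben < Priya; Priya < Nico; Nico < Vik; Vik < Ivan, each given directly.

Ines < Ava < Udo < Cara < Aiko < Eli < Uma < Ben < Priya < Nico < Vik < Ivan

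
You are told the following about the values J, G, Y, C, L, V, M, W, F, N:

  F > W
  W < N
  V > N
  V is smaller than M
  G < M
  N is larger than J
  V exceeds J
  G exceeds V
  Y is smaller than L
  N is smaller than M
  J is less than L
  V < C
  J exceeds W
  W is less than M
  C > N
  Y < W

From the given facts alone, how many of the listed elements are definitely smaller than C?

5

From C the given relations immediately reach N, V.
From those, W, J — 4 in total.
From those, Y — 5 in total.
Nothing else is reachable below C; 5 in all.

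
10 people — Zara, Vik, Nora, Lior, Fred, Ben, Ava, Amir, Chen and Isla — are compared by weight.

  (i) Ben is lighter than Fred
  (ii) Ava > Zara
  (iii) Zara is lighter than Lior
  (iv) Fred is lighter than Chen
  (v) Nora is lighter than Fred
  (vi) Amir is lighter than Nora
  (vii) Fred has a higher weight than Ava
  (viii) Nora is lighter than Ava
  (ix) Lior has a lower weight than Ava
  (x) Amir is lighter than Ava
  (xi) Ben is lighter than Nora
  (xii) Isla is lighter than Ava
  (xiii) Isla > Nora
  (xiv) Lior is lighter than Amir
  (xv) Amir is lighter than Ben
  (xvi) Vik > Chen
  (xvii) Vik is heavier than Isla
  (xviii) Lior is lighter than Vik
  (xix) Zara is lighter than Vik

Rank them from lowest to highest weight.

Zara < Lior < Amir < Ben < Nora < Isla < Ava < Fred < Chen < Vik

The consecutive links are each given: Zara < Lior; Lior < Amir; Amir < Ben; Ben < Nora; Nora < Isla; Isla < Ava; Ava < Fred; Fred < Chen; Chen < Vik.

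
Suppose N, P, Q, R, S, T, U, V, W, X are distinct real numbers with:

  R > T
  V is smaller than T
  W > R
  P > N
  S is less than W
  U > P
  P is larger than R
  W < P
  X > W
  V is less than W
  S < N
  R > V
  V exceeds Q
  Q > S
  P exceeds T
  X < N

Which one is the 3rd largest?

N

Piecing the relations together gives one ordering: S < Q < V < T < R < W < X < N < P < U.
The 3rd largest is N.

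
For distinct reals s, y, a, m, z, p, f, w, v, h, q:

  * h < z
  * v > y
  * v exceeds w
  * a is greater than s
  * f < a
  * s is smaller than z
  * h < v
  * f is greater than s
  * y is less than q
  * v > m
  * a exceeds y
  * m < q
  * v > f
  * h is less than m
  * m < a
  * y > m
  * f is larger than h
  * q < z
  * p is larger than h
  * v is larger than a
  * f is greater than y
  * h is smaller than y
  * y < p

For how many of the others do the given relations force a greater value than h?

8

The elements the relations force above h are m, y, q, p, z, f, a, v — no chain reaches any other.
That is 8.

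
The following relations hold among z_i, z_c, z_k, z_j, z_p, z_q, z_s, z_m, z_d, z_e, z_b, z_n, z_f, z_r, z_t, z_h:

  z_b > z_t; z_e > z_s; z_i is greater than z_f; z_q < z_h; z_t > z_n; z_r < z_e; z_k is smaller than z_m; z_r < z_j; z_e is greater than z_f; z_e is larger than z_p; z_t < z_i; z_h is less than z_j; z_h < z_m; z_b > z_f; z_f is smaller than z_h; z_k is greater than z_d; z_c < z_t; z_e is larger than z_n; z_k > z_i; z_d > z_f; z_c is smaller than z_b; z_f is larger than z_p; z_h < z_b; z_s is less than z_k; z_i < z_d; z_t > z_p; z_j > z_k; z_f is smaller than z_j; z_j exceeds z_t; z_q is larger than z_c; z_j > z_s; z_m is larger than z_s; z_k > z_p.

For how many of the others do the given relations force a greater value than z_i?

4

Directly above z_i: z_d, z_k.
One step further: z_m, z_j (4 so far).
No other element is forced above z_i by the given relations, so the count is 4.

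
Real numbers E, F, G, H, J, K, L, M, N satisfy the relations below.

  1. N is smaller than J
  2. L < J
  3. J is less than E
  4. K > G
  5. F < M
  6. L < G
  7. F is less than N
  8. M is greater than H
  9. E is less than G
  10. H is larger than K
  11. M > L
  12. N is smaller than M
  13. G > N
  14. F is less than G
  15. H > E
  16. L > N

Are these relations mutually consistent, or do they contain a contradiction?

Every relation is compatible with F < N < L < J < E < G < K < H < M; the set is consistent.

consistent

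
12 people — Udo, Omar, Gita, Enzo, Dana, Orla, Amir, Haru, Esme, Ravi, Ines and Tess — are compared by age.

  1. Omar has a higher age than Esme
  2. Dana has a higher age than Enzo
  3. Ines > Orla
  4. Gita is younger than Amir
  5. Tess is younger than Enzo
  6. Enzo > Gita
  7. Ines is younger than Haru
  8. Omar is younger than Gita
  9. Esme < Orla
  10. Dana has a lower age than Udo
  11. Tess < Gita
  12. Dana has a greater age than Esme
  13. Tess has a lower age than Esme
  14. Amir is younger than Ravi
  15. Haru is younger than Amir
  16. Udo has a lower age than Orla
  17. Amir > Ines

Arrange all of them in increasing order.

Nothing is placed below Tess, so it is least; from there Tess < Esme; Esme < Omar; Omar < Gita; Gita < Enzo; Enzo < Dana; Dana < Udo; Udo < Orla; Orla < Ines; Ines < Haru; Haru < Amir; Amir < Ravi, each given directly.

Tess < Esme < Omar < Gita < Enzo < Dana < Udo < Orla < Ines < Haru < Amir < Ravi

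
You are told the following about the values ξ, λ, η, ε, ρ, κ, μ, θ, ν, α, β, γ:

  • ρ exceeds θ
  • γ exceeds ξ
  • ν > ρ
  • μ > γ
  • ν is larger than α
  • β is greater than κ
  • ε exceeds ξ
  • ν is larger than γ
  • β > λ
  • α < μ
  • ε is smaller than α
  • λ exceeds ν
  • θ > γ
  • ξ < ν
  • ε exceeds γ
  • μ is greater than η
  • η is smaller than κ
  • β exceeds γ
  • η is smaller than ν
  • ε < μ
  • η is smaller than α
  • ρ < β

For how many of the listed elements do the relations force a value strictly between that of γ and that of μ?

Chaining upward from γ reaches: ε, α, θ, ρ, ν, λ, β.
Chaining downward from μ reaches: η, ξ, ε, α.
Strictly between γ and μ are those in both lists: ε, α — 2 elements.

2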